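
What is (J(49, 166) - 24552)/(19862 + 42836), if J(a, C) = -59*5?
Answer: -24847/62698 ≈ -0.39630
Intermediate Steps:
J(a, C) = -295
(J(49, 166) - 24552)/(19862 + 42836) = (-295 - 24552)/(19862 + 42836) = -24847/62698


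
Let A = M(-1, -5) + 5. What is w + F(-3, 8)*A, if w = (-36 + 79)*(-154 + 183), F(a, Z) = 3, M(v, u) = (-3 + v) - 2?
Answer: 1244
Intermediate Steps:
M(v, u) = -5 + v
w = 1247 (w = 43*29 = 1247)
A = -1 (A = (-5 - 1) + 5 = -6 + 5 = -1)
w + F(-3, 8)*A = 1247 + 3*(-1) = 1247 - 3 = 1244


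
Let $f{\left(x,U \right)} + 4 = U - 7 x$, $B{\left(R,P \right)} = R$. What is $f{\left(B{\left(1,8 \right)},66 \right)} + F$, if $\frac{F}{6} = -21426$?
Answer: $-128501$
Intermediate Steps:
$F = -128556$ ($F = 6 \left(-21426\right) = -128556$)
$f{\left(x,U \right)} = -4 + U - 7 x$ ($f{\left(x,U \right)} = -4 + \left(U - 7 x\right) = -4 + U - 7 x$)
$f{\left(B{\left(1,8 \right)},66 \right)} + F = \left(-4 + 66 - 7\right) - 128556 = 55 - 128556 = -128501$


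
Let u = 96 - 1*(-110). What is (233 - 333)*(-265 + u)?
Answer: 5900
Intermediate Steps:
u = 206 (u = 96 + 110 = 206)
(233 - 333)*(-265 + u) = (233 - 333)*(-265 + 206) = -100*(-59) = 5900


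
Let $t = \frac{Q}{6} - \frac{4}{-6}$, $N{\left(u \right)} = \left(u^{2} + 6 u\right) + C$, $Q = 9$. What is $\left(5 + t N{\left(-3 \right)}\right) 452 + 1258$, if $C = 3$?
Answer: $-2358$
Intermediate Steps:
$N{\left(u \right)} = 3 + u^{2} + 6 u$ ($N{\left(u \right)} = \left(u^{2} + 6 u\right) + 3 = 3 + u^{2} + 6 u$)
$t = \frac{13}{6}$ ($t = \frac{9}{6} - \frac{4}{-6} = 9 \cdot \frac{1}{6} - - \frac{2}{3} = \frac{3}{2} + \frac{2}{3} = \frac{13}{6} \approx 2.1667$)
$\left(5 + t N{\left(-3 \right)}\right) 452 + 1258 = \left(5 + \frac{13 \left(3 + \left(-3\right)^{2} + 6 \left(-3\right)\right)}{6}\right) 452 + 1258 = \left(5 + \frac{13 \left(3 + 9 - 18\right)}{6}\right) 452 + 1258 = \left(5 + \frac{13}{6} \left(-6\right)\right) 452 + 1258 = \left(5 - 13\right) 452 + 1258 = \left(-8\right) 452 + 1258 = -3616 + 1258 = -2358$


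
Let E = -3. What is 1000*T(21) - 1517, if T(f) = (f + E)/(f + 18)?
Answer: -13721/13 ≈ -1055.5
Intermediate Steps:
T(f) = (-3 + f)/(18 + f) (T(f) = (f - 3)/(f + 18) = (-3 + f)/(18 + f))
1000*T(21) - 1517 = 1000*((-3 + 21)/(18 + 21)) - 1517 = 1000*(18/39) - 1517 = 1000*((1/39)*18) - 1517 = 1000*(6/13) - 1517 = 6000/13 - 1517 = -13721/13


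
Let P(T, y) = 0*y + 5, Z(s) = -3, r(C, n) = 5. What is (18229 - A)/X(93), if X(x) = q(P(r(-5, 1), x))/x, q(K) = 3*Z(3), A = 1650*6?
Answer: -258199/3 ≈ -86066.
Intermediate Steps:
A = 9900
P(T, y) = 5 (P(T, y) = 0 + 5 = 5)
q(K) = -9 (q(K) = 3*(-3) = -9)
X(x) = -9/x
(18229 - A)/X(93) = (18229 - 1*9900)/((-9/93)) = (18229 - 9900)/((-9*1/93)) = 8329/(-3/31) = 8329*(-31/3) = -258199/3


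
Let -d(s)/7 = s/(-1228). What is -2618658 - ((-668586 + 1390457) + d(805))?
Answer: -4102175247/1228 ≈ -3.3405e+6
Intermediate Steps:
d(s) = 7*s/1228 (d(s) = -7*s/(-1228) = -7*s*(-1)/1228 = -(-7)*s/1228 = 7*s/1228)
-2618658 - ((-668586 + 1390457) + d(805)) = -2618658 - ((-668586 + 1390457) + (7/1228)*805) = -2618658 - (721871 + 5635/1228) = -2618658 - 1*886463223/1228 = -2618658 - 886463223/1228 = -4102175247/1228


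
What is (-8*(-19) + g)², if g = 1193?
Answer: 1809025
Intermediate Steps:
(-8*(-19) + g)² = (-8*(-19) + 1193)² = (152 + 1193)² = 1345² = 1809025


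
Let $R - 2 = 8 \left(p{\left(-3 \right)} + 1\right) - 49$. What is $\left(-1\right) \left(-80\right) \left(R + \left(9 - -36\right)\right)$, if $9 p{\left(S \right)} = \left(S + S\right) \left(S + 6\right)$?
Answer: $-800$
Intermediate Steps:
$p{\left(S \right)} = \frac{2 S \left(6 + S\right)}{9}$ ($p{\left(S \right)} = \frac{\left(S + S\right) \left(S + 6\right)}{9} = \frac{2 S \left(6 + S\right)}{9}$)
$R = -55$ ($R = 2 - \left(49 - 8 \left(\frac{2}{9} \left(-3\right) \left(6 - 3\right) + 1\right)\right) = 2 - \left(49 - 8 \left(\frac{2}{9} \left(-3\right) 3 + 1\right)\right) = 2 - \left(49 - 8 \left(-2 + 1\right)\right) = 2 + \left(8 \left(-1\right) - 49\right) = 2 - 57 = -55$)
$\left(-1\right) \left(-80\right) \left(R + \left(9 - -36\right)\right) = \left(-1\right) \left(-80\right) \left(-55 + \left(9 - -36\right)\right) = 80 \left(-55 + \left(9 + 36\right)\right) = 80 \left(-55 + 45\right) = 80 \left(-10\right) = -800$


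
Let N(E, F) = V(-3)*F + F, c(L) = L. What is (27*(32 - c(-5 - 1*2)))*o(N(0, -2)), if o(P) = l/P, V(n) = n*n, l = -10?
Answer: 1053/2 ≈ 526.50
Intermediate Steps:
V(n) = n**2
N(E, F) = 10*F (N(E, F) = (-3)**2*F + F = 9*F + F = 10*F)
o(P) = -10/P
(27*(32 - c(-5 - 1*2)))*o(N(0, -2)) = (27*(32 - (-5 - 1*2)))*(-10/(10*(-2))) = (27*(32 - (-5 - 2)))*(-10/(-20)) = (27*(32 - 1*(-7)))*(-10*(-1/20)) = (27*(32 + 7))*(1/2) = (27*39)*(1/2) = 1053*(1/2) = 1053/2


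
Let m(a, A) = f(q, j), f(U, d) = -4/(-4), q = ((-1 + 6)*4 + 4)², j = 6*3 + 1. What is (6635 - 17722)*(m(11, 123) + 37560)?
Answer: -416438807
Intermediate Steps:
j = 19 (j = 18 + 1 = 19)
q = 576 (q = (5*4 + 4)² = (20 + 4)² = 24² = 576)
f(U, d) = 1 (f(U, d) = -4*(-¼) = 1)
m(a, A) = 1
(6635 - 17722)*(m(11, 123) + 37560) = (6635 - 17722)*(1 + 37560) = -11087*37561 = -416438807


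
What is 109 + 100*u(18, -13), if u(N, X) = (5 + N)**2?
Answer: 53009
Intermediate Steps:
109 + 100*u(18, -13) = 109 + 100*(5 + 18)**2 = 109 + 100*23**2 = 109 + 100*529 = 109 + 52900 = 53009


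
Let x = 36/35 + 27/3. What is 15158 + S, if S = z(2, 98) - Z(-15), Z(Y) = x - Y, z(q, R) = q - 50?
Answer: 527974/35 ≈ 15085.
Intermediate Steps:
x = 351/35 (x = 36*(1/35) + 27*(⅓) = 36/35 + 9 = 351/35 ≈ 10.029)
z(q, R) = -50 + q
Z(Y) = 351/35 - Y
S = -2556/35 (S = (-50 + 2) - (351/35 - 1*(-15)) = -48 - (351/35 + 15) = -48 - 1*876/35 = -48 - 876/35 = -2556/35 ≈ -73.029)
15158 + S = 15158 - 2556/35 = 527974/35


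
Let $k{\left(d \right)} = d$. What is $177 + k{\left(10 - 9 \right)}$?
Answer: $178$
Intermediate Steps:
$177 + k{\left(10 - 9 \right)} = 177 + \left(10 - 9\right) = 177 + 1 = 178$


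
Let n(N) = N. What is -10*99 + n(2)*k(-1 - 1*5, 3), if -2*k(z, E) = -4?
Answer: -986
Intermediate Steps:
k(z, E) = 2 (k(z, E) = -½*(-4) = 2)
-10*99 + n(2)*k(-1 - 1*5, 3) = -10*99 + 2*2 = -990 + 4 = -986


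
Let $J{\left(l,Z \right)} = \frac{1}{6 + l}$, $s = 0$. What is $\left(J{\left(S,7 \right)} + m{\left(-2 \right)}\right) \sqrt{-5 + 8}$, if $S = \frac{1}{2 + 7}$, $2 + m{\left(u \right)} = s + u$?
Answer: $- \frac{211 \sqrt{3}}{55} \approx -6.6448$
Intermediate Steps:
$m{\left(u \right)} = -2 + u$ ($m{\left(u \right)} = -2 + \left(0 + u\right) = -2 + u$)
$S = \frac{1}{9} \approx 0.11111$
$\left(J{\left(S,7 \right)} + m{\left(-2 \right)}\right) \sqrt{-5 + 8} = \left(\frac{1}{6 + \frac{1}{9}} - 4\right) \sqrt{-5 + 8} = \left(\frac{1}{\frac{55}{9}} - 4\right) \sqrt{3} = \left(\frac{9}{55} - 4\right) \sqrt{3} = - \frac{211 \sqrt{3}}{55}$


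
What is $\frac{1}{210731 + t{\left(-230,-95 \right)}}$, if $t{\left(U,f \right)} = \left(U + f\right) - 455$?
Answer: $\frac{1}{209951} \approx 4.763 \cdot 10^{-6}$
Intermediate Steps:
$t{\left(U,f \right)} = -455 + U + f$
$\frac{1}{210731 + t{\left(-230,-95 \right)}} = \frac{1}{210731 - 780} = \frac{1}{209951}$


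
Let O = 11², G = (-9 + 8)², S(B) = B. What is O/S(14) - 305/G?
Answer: -4149/14 ≈ -296.36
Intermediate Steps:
G = 1 (G = (-1)² = 1)
O = 121
O/S(14) - 305/G = 121/14 - 305/1 = 121*(1/14) - 305*1 = 121/14 - 305 = -4149/14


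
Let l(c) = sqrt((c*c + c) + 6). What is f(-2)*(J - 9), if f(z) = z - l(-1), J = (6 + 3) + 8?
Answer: -16 - 8*sqrt(6) ≈ -35.596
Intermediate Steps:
l(c) = sqrt(6 + c + c**2) (l(c) = sqrt((c**2 + c) + 6) = sqrt((c + c**2) + 6) = sqrt(6 + c + c**2))
J = 17 (J = 9 + 8 = 17)
f(z) = z - sqrt(6) (f(z) = z - sqrt(6 - 1 + (-1)**2) = z - sqrt(6 - 1 + 1) = z - sqrt(6))
f(-2)*(J - 9) = (-2 - sqrt(6))*(17 - 9) = (-2 - sqrt(6))*8 = -16 - 8*sqrt(6)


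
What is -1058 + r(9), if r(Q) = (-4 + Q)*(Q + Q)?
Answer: -968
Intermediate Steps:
r(Q) = 2*Q*(-4 + Q) (r(Q) = (-4 + Q)*(2*Q) = 2*Q*(-4 + Q))
-1058 + r(9) = -1058 + 2*9*(-4 + 9) = -1058 + 2*9*5 = -1058 + 90 = -968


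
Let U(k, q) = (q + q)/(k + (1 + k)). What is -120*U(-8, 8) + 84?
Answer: 212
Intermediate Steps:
U(k, q) = 2*q/(1 + 2*k) (U(k, q) = (2*q)/(1 + 2*k) = 2*q/(1 + 2*k))
-120*U(-8, 8) + 84 = -240*8/(1 + 2*(-8)) + 84 = -240*8/(1 - 16) + 84 = -240*8/(-15) + 84 = -240*8*(-1)/15 + 84 = -120*(-16/15) + 84 = 128 + 84 = 212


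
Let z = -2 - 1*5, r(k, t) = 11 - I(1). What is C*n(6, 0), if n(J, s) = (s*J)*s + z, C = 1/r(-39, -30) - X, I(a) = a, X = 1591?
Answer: 111363/10 ≈ 11136.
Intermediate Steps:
r(k, t) = 10 (r(k, t) = 11 - 1*1 = 11 - 1 = 10)
z = -7 (z = -2 - 5 = -7)
C = -15909/10 (C = 1/10 - 1*1591 = ⅒ - 1591 = -15909/10 ≈ -1590.9)
n(J, s) = -7 + J*s² (n(J, s) = (s*J)*s - 7 = (J*s)*s - 7 = J*s² - 7 = -7 + J*s²)
C*n(6, 0) = -15909*(-7 + 6*0²)/10 = -15909*(-7 + 6*0)/10 = -15909*(-7 + 0)/10 = -15909/10*(-7) = 111363/10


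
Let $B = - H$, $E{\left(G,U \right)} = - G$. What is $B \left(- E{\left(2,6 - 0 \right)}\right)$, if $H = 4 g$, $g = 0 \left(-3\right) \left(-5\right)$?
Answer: $0$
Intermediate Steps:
$g = 0$ ($g = 0 \left(-5\right) = 0$)
$H = 0$ ($H = 4 \cdot 0 = 0$)
$B = 0$ ($B = \left(-1\right) 0 = 0$)
$B \left(- E{\left(2,6 - 0 \right)}\right) = 0 \left(- \left(-1\right) 2\right) = 0 \left(\left(-1\right) \left(-2\right)\right) = 0 \cdot 2 = 0$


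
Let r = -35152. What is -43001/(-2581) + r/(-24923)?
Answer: 1162441235/64326263 ≈ 18.071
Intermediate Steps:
-43001/(-2581) + r/(-24923) = -43001/(-2581) - 35152/(-24923) = -43001*(-1/2581) - 35152*(-1/24923) = 43001/2581 + 35152/24923 = 1162441235/64326263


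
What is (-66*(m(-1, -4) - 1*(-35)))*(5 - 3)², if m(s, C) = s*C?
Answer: -10296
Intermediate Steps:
m(s, C) = C*s
(-66*(m(-1, -4) - 1*(-35)))*(5 - 3)² = (-66*(-4*(-1) - 1*(-35)))*(5 - 3)² = -66*(4 + 35)*2² = -66*39*4 = -2574*4 = -10296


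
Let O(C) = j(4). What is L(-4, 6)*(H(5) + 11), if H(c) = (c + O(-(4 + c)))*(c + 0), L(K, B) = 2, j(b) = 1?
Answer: 82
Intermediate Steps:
O(C) = 1
H(c) = c*(1 + c) (H(c) = (c + 1)*(c + 0) = (1 + c)*c = c*(1 + c))
L(-4, 6)*(H(5) + 11) = 2*(5*(1 + 5) + 11) = 2*(5*6 + 11) = 2*(30 + 11) = 2*41 = 82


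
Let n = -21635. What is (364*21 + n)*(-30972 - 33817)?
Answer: 906462899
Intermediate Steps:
(364*21 + n)*(-30972 - 33817) = (364*21 - 21635)*(-30972 - 33817) = (7644 - 21635)*(-64789) = -13991*(-64789) = 906462899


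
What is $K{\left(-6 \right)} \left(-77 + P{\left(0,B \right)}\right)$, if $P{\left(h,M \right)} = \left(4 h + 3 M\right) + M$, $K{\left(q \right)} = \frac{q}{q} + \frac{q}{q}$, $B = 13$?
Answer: $-50$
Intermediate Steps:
$K{\left(q \right)} = 2$ ($K{\left(q \right)} = 1 + 1 = 2$)
$P{\left(h,M \right)} = 4 M + 4 h$ ($P{\left(h,M \right)} = \left(3 M + 4 h\right) + M = 4 M + 4 h$)
$K{\left(-6 \right)} \left(-77 + P{\left(0,B \right)}\right) = 2 \left(-77 + \left(4 \cdot 13 + 4 \cdot 0\right)\right) = 2 \left(-77 + \left(52 + 0\right)\right) = 2 \left(-77 + 52\right) = 2 \left(-25\right) = -50$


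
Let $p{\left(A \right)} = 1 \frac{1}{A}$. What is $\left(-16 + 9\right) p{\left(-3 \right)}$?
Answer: $\frac{7}{3} \approx 2.3333$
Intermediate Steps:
$p{\left(A \right)} = \frac{1}{A}$
$\left(-16 + 9\right) p{\left(-3 \right)} = \frac{-16 + 9}{-3} = \left(-7\right) \left(- \frac{1}{3}\right) = \frac{7}{3}$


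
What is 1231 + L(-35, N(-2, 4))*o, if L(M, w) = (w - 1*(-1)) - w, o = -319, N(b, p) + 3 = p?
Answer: 912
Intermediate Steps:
N(b, p) = -3 + p
L(M, w) = 1 (L(M, w) = (w + 1) - w = (1 + w) - w = 1)
1231 + L(-35, N(-2, 4))*o = 1231 + 1*(-319) = 1231 - 319 = 912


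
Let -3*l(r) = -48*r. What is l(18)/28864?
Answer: 9/902 ≈ 0.0099778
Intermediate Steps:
l(r) = 16*r (l(r) = -(-16)*r = 16*r)
l(18)/28864 = (16*18)/28864 = 288*(1/28864) = 9/902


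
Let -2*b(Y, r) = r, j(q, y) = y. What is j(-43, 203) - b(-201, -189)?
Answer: 217/2 ≈ 108.50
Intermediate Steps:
b(Y, r) = -r/2
j(-43, 203) - b(-201, -189) = 203 - (-1)*(-189)/2 = 203 - 1*189/2 = 203 - 189/2 = 217/2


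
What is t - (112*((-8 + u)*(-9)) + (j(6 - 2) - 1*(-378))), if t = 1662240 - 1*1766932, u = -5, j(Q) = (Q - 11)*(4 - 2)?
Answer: -118160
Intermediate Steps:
j(Q) = -22 + 2*Q (j(Q) = (-11 + Q)*2 = -22 + 2*Q)
t = -104692 (t = 1662240 - 1766932 = -104692)
t - (112*((-8 + u)*(-9)) + (j(6 - 2) - 1*(-378))) = -104692 - (112*((-8 - 5)*(-9)) + ((-22 + 2*(6 - 2)) - 1*(-378))) = -104692 - (112*(-13*(-9)) + ((-22 + 2*4) + 378)) = -104692 - (112*117 + ((-22 + 8) + 378)) = -104692 - (13104 + (-14 + 378)) = -104692 - (13104 + 364) = -104692 - 1*13468 = -104692 - 13468 = -118160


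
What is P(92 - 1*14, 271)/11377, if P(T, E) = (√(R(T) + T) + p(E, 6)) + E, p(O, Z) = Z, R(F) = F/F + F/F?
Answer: 277/11377 + 4*√5/11377 ≈ 0.025134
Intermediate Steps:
R(F) = 2 (R(F) = 1 + 1 = 2)
P(T, E) = 6 + E + √(2 + T) (P(T, E) = (√(2 + T) + 6) + E = (6 + √(2 + T)) + E = 6 + E + √(2 + T))
P(92 - 1*14, 271)/11377 = (6 + 271 + √(2 + (92 - 1*14)))/11377 = (6 + 271 + √(2 + (92 - 14)))*(1/11377) = (6 + 271 + √(2 + 78))*(1/11377) = (6 + 271 + √80)*(1/11377) = (6 + 271 + 4*√5)*(1/11377) = (277 + 4*√5)*(1/11377) = 277/11377 + 4*√5/11377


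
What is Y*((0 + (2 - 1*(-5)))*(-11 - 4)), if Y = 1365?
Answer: -143325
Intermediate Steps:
Y*((0 + (2 - 1*(-5)))*(-11 - 4)) = 1365*((0 + (2 - 1*(-5)))*(-11 - 4)) = 1365*((0 + (2 + 5))*(-15)) = 1365*((0 + 7)*(-15)) = 1365*(7*(-15)) = 1365*(-105) = -143325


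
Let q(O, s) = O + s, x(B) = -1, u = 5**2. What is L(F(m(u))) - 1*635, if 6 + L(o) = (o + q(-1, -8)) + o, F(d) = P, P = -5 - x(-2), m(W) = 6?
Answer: -658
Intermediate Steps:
u = 25
P = -4 (P = -5 - 1*(-1) = -5 + 1 = -4)
F(d) = -4
L(o) = -15 + 2*o (L(o) = -6 + ((o + (-1 - 8)) + o) = -6 + ((o - 9) + o) = -6 + ((-9 + o) + o) = -6 + (-9 + 2*o) = -15 + 2*o)
L(F(m(u))) - 1*635 = (-15 + 2*(-4)) - 1*635 = (-15 - 8) - 635 = -23 - 635 = -658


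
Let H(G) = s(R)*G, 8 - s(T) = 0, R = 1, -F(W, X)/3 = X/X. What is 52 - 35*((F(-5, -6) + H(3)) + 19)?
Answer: -1348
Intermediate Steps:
F(W, X) = -3 (F(W, X) = -3*X/X = -3*1 = -3)
s(T) = 8 (s(T) = 8 - 1*0 = 8 + 0 = 8)
H(G) = 8*G
52 - 35*((F(-5, -6) + H(3)) + 19) = 52 - 35*((-3 + 8*3) + 19) = 52 - 35*((-3 + 24) + 19) = 52 - 35*(21 + 19) = 52 - 35*40 = 52 - 1400 = -1348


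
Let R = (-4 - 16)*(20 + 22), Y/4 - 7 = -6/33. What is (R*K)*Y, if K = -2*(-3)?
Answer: -1512000/11 ≈ -1.3745e+5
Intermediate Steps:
Y = 300/11 (Y = 28 + 4*(-6/33) = 28 + 4*(-6*1/33) = 28 + 4*(-2/11) = 28 - 8/11 = 300/11 ≈ 27.273)
R = -840 (R = -20*42 = -840)
K = 6
(R*K)*Y = -840*6*(300/11) = -5040*300/11 = -1512000/11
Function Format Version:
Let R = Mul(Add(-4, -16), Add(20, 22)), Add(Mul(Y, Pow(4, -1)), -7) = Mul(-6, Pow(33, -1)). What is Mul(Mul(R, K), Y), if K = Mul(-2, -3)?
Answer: Rational(-1512000, 11) ≈ -1.3745e+5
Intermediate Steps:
Y = Rational(300, 11) (Y = Add(28, Mul(4, Mul(-6, Pow(33, -1)))) = Add(28, Mul(4, Mul(-6, Rational(1, 33)))) = Add(28, Mul(4, Rational(-2, 11))) = Add(28, Rational(-8, 11)) = Rational(300, 11) ≈ 27.273)
R = -840 (R = Mul(-20, 42) = -840)
K = 6
Mul(Mul(R, K), Y) = Mul(Mul(-840, 6), Rational(300, 11)) = Mul(-5040, Rational(300, 11)) = Rational(-1512000, 11)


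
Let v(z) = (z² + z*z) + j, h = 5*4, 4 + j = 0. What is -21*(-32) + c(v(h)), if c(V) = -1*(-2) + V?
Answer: 1470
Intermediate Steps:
j = -4 (j = -4 + 0 = -4)
h = 20
v(z) = -4 + 2*z² (v(z) = (z² + z*z) - 4 = (z² + z²) - 4 = 2*z² - 4 = -4 + 2*z²)
c(V) = 2 + V
-21*(-32) + c(v(h)) = -21*(-32) + (2 + (-4 + 2*20²)) = 672 + (2 + (-4 + 2*400)) = 672 + (2 + (-4 + 800)) = 672 + (2 + 796) = 672 + 798 = 1470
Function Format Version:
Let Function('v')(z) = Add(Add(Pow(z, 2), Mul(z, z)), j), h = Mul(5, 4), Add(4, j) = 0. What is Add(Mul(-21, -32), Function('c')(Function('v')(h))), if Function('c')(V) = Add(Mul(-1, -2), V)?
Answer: 1470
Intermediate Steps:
j = -4 (j = Add(-4, 0) = -4)
h = 20
Function('v')(z) = Add(-4, Mul(2, Pow(z, 2))) (Function('v')(z) = Add(Add(Pow(z, 2), Mul(z, z)), -4) = Add(Add(Pow(z, 2), Pow(z, 2)), -4) = Add(Mul(2, Pow(z, 2)), -4) = Add(-4, Mul(2, Pow(z, 2))))
Function('c')(V) = Add(2, V)
Add(Mul(-21, -32), Function('c')(Function('v')(h))) = Add(Mul(-21, -32), Add(2, Add(-4, Mul(2, Pow(20, 2))))) = Add(672, Add(2, Add(-4, Mul(2, 400)))) = Add(672, Add(2, Add(-4, 800))) = Add(672, Add(2, 796)) = Add(672, 798) = 1470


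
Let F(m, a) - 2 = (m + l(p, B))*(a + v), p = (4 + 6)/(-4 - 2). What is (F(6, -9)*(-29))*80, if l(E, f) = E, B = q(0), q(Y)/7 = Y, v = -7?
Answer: 468640/3 ≈ 1.5621e+5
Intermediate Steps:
q(Y) = 7*Y
B = 0 (B = 7*0 = 0)
p = -5/3 (p = 10/(-6) = 10*(-1/6) = -5/3 ≈ -1.6667)
F(m, a) = 2 + (-7 + a)*(-5/3 + m) (F(m, a) = 2 + (m - 5/3)*(a - 7) = 2 + (-5/3 + m)*(-7 + a) = 2 + (-7 + a)*(-5/3 + m))
(F(6, -9)*(-29))*80 = ((41/3 - 7*6 - 5/3*(-9) - 9*6)*(-29))*80 = ((41/3 - 42 + 15 - 54)*(-29))*80 = -202/3*(-29)*80 = (5858/3)*80 = 468640/3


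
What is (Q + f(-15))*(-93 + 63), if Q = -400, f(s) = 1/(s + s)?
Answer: 12001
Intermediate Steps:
f(s) = 1/(2*s)
(Q + f(-15))*(-93 + 63) = (-400 + (½)/(-15))*(-93 + 63) = (-400 + (½)*(-1/15))*(-30) = (-400 - 1/30)*(-30) = -12001/30*(-30) = 12001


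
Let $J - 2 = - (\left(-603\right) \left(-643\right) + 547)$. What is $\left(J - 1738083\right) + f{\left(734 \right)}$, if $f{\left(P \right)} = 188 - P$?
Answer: $-2126903$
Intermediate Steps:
$J = -388274$ ($J = 2 - \left(\left(-603\right) \left(-643\right) + 547\right) = 2 - \left(387729 + 547\right) = 2 - 388276 = -388274$)
$\left(J - 1738083\right) + f{\left(734 \right)} = \left(-388274 - 1738083\right) + \left(188 - 734\right) = -2126357 + \left(188 - 734\right) = -2126357 - 546 = -2126903$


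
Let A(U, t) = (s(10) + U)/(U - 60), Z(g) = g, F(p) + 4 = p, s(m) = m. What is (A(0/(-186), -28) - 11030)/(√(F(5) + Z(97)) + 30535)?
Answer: -2020836835/5594316762 + 463267*√2/5594316762 ≈ -0.36111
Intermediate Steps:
F(p) = -4 + p
A(U, t) = (10 + U)/(-60 + U) (A(U, t) = (10 + U)/(U - 60) = (10 + U)/(-60 + U))
(A(0/(-186), -28) - 11030)/(√(F(5) + Z(97)) + 30535) = ((10 + 0/(-186))/(-60 + 0/(-186)) - 11030)/(√((-4 + 5) + 97) + 30535) = ((10 + 0*(-1/186))/(-60 + 0*(-1/186)) - 11030)/(√(1 + 97) + 30535) = ((10 + 0)/(-60 + 0) - 11030)/(√98 + 30535) = (10/(-60) - 11030)/(7*√2 + 30535) = (-1/60*10 - 11030)/(30535 + 7*√2) = (-⅙ - 11030)/(30535 + 7*√2) = -66181/(6*(30535 + 7*√2))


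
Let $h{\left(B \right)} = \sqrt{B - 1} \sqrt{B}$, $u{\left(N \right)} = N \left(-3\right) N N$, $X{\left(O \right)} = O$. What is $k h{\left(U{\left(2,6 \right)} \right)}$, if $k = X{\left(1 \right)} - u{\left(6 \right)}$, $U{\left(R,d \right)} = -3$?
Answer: $- 1298 \sqrt{3} \approx -2248.2$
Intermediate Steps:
$u{\left(N \right)} = - 3 N^{3}$ ($u{\left(N \right)} = - 3 N N^{2} = - 3 N^{3}$)
$h{\left(B \right)} = \sqrt{B} \sqrt{-1 + B}$ ($h{\left(B \right)} = \sqrt{-1 + B} \sqrt{B} = \sqrt{B} \sqrt{-1 + B}$)
$k = 649$ ($k = 1 - - 3 \cdot 6^{3} = 1 - \left(-3\right) 216 = 1 - -648 = 1 + 648 = 649$)
$k h{\left(U{\left(2,6 \right)} \right)} = 649 \sqrt{-3} \sqrt{-1 - 3} = 649 i \sqrt{3} \sqrt{-4} = 649 i \sqrt{3} \cdot 2 i = 649 \left(- 2 \sqrt{3}\right) = - 1298 \sqrt{3}$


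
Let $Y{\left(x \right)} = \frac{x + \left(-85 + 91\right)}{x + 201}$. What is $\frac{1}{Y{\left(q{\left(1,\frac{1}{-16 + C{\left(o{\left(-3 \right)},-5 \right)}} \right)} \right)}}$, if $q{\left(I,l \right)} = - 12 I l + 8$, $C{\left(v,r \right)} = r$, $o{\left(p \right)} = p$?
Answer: $\frac{489}{34} \approx 14.382$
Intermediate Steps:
$q{\left(I,l \right)} = 8 - 12 I l$ ($q{\left(I,l \right)} = - 12 I l + 8 = 8 - 12 I l$)
$Y{\left(x \right)} = \frac{6 + x}{201 + x}$ ($Y{\left(x \right)} = \frac{x + 6}{201 + x} = \frac{6 + x}{201 + x}$)
$\frac{1}{Y{\left(q{\left(1,\frac{1}{-16 + C{\left(o{\left(-3 \right)},-5 \right)}} \right)} \right)}} = \frac{1}{\frac{1}{201 + \left(8 - \frac{12}{-16 - 5}\right)} \left(6 + \left(8 - \frac{12}{-16 - 5}\right)\right)} = \frac{1}{\frac{1}{201 + \left(8 - \frac{12}{-21}\right)} \left(6 + \left(8 - \frac{12}{-21}\right)\right)} = \frac{1}{\frac{1}{201 + \left(8 - 12 \left(- \frac{1}{21}\right)\right)} \left(6 + \left(8 - 12 \left(- \frac{1}{21}\right)\right)\right)} = \frac{1}{\frac{1}{201 + \left(8 + \frac{4}{7}\right)} \left(6 + \left(8 + \frac{4}{7}\right)\right)} = \frac{1}{\frac{1}{201 + \frac{60}{7}} \left(6 + \frac{60}{7}\right)} = \frac{1}{\frac{1}{\frac{1467}{7}} \cdot \frac{102}{7}} = \frac{1}{\frac{7}{1467} \cdot \frac{102}{7}} = \frac{1}{\frac{34}{489}} = \frac{489}{34}$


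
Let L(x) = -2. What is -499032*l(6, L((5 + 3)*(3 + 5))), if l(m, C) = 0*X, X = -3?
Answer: 0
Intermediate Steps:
l(m, C) = 0 (l(m, C) = 0*(-3) = 0)
-499032*l(6, L((5 + 3)*(3 + 5))) = -499032*0 = 0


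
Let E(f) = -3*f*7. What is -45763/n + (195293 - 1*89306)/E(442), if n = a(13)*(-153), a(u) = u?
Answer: 46103/3978 ≈ 11.589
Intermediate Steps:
E(f) = -21*f
n = -1989 (n = 13*(-153) = -1989)
-45763/n + (195293 - 1*89306)/E(442) = -45763/(-1989) + (195293 - 1*89306)/((-21*442)) = -45763*(-1/1989) + (195293 - 89306)/(-9282) = 45763/1989 + 105987*(-1/9282) = 45763/1989 - 5047/442 = 46103/3978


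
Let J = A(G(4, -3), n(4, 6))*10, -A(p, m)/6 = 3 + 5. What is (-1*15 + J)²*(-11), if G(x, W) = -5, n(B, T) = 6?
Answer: -2695275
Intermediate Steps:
A(p, m) = -48 (A(p, m) = -6*(3 + 5) = -6*8 = -48)
J = -480 (J = -48*10 = -480)
(-1*15 + J)²*(-11) = (-1*15 - 480)²*(-11) = (-15 - 480)²*(-11) = (-495)²*(-11) = 245025*(-11) = -2695275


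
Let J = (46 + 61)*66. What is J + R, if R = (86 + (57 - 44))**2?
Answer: 16863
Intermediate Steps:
J = 7062 (J = 107*66 = 7062)
R = 9801 (R = (86 + 13)**2 = 99**2 = 9801)
J + R = 7062 + 9801 = 16863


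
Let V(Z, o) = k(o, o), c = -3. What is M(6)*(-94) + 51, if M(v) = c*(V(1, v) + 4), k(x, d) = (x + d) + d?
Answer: 6255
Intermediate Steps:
k(x, d) = x + 2*d (k(x, d) = (d + x) + d = x + 2*d)
V(Z, o) = 3*o (V(Z, o) = o + 2*o = 3*o)
M(v) = -12 - 9*v (M(v) = -3*(3*v + 4) = -3*(4 + 3*v) = -12 - 9*v)
M(6)*(-94) + 51 = (-12 - 9*6)*(-94) + 51 = (-12 - 54)*(-94) + 51 = -66*(-94) + 51 = 6204 + 51 = 6255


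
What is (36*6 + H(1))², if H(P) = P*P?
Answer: 47089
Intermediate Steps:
H(P) = P²
(36*6 + H(1))² = (36*6 + 1²)² = (216 + 1)² = 217² = 47089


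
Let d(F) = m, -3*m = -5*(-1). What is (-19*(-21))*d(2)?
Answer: -665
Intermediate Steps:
m = -5/3 (m = -(-5)*(-1)/3 = -⅓*5 = -5/3 ≈ -1.6667)
d(F) = -5/3
(-19*(-21))*d(2) = -19*(-21)*(-5/3) = 399*(-5/3) = -665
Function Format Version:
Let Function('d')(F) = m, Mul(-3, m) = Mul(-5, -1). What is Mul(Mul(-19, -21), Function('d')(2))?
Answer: -665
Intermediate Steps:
m = Rational(-5, 3) (m = Mul(Rational(-1, 3), Mul(-5, -1)) = Mul(Rational(-1, 3), 5) = Rational(-5, 3) ≈ -1.6667)
Function('d')(F) = Rational(-5, 3)
Mul(Mul(-19, -21), Function('d')(2)) = Mul(Mul(-19, -21), Rational(-5, 3)) = Mul(399, Rational(-5, 3)) = -665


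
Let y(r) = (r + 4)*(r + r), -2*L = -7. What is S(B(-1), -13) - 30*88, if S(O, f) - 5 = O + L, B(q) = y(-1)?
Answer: -5275/2 ≈ -2637.5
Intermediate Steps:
L = 7/2 (L = -1/2*(-7) = 7/2 ≈ 3.5000)
y(r) = 2*r*(4 + r) (y(r) = (4 + r)*(2*r) = 2*r*(4 + r))
B(q) = -6 (B(q) = 2*(-1)*(4 - 1) = 2*(-1)*3 = -6)
S(O, f) = 17/2 + O (S(O, f) = 5 + (O + 7/2) = 5 + (7/2 + O) = 17/2 + O)
S(B(-1), -13) - 30*88 = (17/2 - 6) - 30*88 = 5/2 - 2640 = -5275/2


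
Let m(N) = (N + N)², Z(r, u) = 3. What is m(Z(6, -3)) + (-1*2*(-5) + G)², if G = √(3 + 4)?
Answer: 143 + 20*√7 ≈ 195.92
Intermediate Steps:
G = √7 ≈ 2.6458
m(N) = 4*N² (m(N) = (2*N)² = 4*N²)
m(Z(6, -3)) + (-1*2*(-5) + G)² = 4*3² + (-1*2*(-5) + √7)² = 4*9 + (-2*(-5) + √7)² = 36 + (10 + √7)²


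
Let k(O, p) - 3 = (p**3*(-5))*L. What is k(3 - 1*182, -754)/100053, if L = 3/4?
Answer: 178608777/11117 ≈ 16066.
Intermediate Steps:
L = 3/4 (L = 3*(1/4) = 3/4 ≈ 0.75000)
k(O, p) = 3 - 15*p**3/4 (k(O, p) = 3 + (p**3*(-5))*(3/4) = 3 - 5*p**3*(3/4) = 3 - 15*p**3/4)
k(3 - 1*182, -754)/100053 = (3 - 15/4*(-754)**3)/100053 = (3 - 15/4*(-428661064))*(1/100053) = (3 + 1607478990)*(1/100053) = 1607478993*(1/100053) = 178608777/11117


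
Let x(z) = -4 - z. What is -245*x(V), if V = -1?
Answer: 735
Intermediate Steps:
-245*x(V) = -245*(-4 - 1*(-1)) = -245*(-4 + 1) = -245*(-3) = 735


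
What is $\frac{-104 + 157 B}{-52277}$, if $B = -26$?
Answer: $\frac{4186}{52277} \approx 0.080073$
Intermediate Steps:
$\frac{-104 + 157 B}{-52277} = \frac{-104 + 157 \left(-26\right)}{-52277} = \left(-104 - 4082\right) \left(- \frac{1}{52277}\right) = \left(-4186\right) \left(- \frac{1}{52277}\right) = \frac{4186}{52277}$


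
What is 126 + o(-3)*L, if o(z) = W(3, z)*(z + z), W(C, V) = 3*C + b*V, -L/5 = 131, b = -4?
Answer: 82656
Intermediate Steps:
L = -655 (L = -5*131 = -655)
W(C, V) = -4*V + 3*C (W(C, V) = 3*C - 4*V = -4*V + 3*C)
o(z) = 2*z*(9 - 4*z) (o(z) = (-4*z + 3*3)*(z + z) = (-4*z + 9)*(2*z) = (9 - 4*z)*(2*z) = 2*z*(9 - 4*z))
126 + o(-3)*L = 126 + (2*(-3)*(9 - 4*(-3)))*(-655) = 126 + (2*(-3)*(9 + 12))*(-655) = 126 + (2*(-3)*21)*(-655) = 126 - 126*(-655) = 126 + 82530 = 82656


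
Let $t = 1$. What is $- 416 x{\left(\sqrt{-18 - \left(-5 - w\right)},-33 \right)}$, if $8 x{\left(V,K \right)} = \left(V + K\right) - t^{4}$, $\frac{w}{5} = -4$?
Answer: $1768 - 52 i \sqrt{33} \approx 1768.0 - 298.72 i$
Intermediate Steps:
$w = -20$ ($w = 5 \left(-4\right) = -20$)
$x{\left(V,K \right)} = - \frac{1}{8} + \frac{K}{8} + \frac{V}{8}$ ($x{\left(V,K \right)} = \frac{\left(V + K\right) - 1^{4}}{8} = \frac{\left(K + V\right) - 1}{8} = \frac{-1 + K + V}{8} = - \frac{1}{8} + \frac{K}{8} + \frac{V}{8}$)
$- 416 x{\left(\sqrt{-18 - \left(-5 - w\right)},-33 \right)} = - 416 \left(- \frac{1}{8} + \frac{1}{8} \left(-33\right) + \frac{\sqrt{-18 + \left(2 - \left(-3 - -20\right)\right)}}{8}\right) = - 416 \left(- \frac{1}{8} - \frac{33}{8} + \frac{\sqrt{-18 + \left(2 - \left(-3 + 20\right)\right)}}{8}\right) = - 416 \left(- \frac{1}{8} - \frac{33}{8} + \frac{\sqrt{-18 + \left(2 - 17\right)}}{8}\right) = - 416 \left(- \frac{1}{8} - \frac{33}{8} + \frac{\sqrt{-18 - 15}}{8}\right) = - 416 \left(- \frac{1}{8} - \frac{33}{8} + \frac{\sqrt{-33}}{8}\right) = - 416 \left(- \frac{1}{8} - \frac{33}{8} + \frac{i \sqrt{33}}{8}\right) = - 416 \left(- \frac{17}{4} + \frac{i \sqrt{33}}{8}\right) = 1768 - 52 i \sqrt{33}$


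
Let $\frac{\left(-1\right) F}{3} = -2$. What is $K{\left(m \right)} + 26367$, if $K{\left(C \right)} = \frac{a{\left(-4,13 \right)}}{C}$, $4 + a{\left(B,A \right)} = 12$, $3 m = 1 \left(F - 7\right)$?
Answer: $26343$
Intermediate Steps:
$F = 6$ ($F = \left(-3\right) \left(-2\right) = 6$)
$m = - \frac{1}{3}$ ($m = \frac{1 \left(6 - 7\right)}{3} = \frac{1 \left(-1\right)}{3} = \frac{1}{3} \left(-1\right) = - \frac{1}{3} \approx -0.33333$)
$a{\left(B,A \right)} = 8$ ($a{\left(B,A \right)} = -4 + 12 = 8$)
$K{\left(C \right)} = \frac{8}{C}$
$K{\left(m \right)} + 26367 = \frac{8}{- \frac{1}{3}} + 26367 = 8 \left(-3\right) + 26367 = -24 + 26367 = 26343$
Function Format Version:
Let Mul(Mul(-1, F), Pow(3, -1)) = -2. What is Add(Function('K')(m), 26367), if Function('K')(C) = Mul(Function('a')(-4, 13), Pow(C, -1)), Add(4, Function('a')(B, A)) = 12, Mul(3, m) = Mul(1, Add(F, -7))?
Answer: 26343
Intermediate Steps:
F = 6 (F = Mul(-3, -2) = 6)
m = Rational(-1, 3) (m = Mul(Rational(1, 3), Mul(1, Add(6, -7))) = Mul(Rational(1, 3), Mul(1, -1)) = Mul(Rational(1, 3), -1) = Rational(-1, 3) ≈ -0.33333)
Function('a')(B, A) = 8 (Function('a')(B, A) = Add(-4, 12) = 8)
Function('K')(C) = Mul(8, Pow(C, -1))
Add(Function('K')(m), 26367) = Add(Mul(8, Pow(Rational(-1, 3), -1)), 26367) = Add(Mul(8, -3), 26367) = Add(-24, 26367) = 26343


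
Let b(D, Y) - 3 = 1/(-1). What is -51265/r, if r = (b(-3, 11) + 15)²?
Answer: -51265/289 ≈ -177.39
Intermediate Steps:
b(D, Y) = 2 (b(D, Y) = 3 + 1/(-1) = 3 - 1 = 2)
r = 289 (r = (2 + 15)² = 17² = 289)
-51265/r = -51265/289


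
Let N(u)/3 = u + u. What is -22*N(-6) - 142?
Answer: 650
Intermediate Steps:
N(u) = 6*u (N(u) = 3*(u + u) = 3*(2*u) = 6*u)
-22*N(-6) - 142 = -132*(-6) - 142 = -22*(-36) - 142 = 792 - 142 = 650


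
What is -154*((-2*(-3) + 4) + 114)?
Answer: -19096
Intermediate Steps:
-154*((-2*(-3) + 4) + 114) = -154*((6 + 4) + 114) = -154*(10 + 114) = -154*124 = -19096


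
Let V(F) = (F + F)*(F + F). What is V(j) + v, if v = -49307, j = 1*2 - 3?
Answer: -49303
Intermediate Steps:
j = -1 (j = 2 - 3 = -1)
V(F) = 4*F**2 (V(F) = (2*F)*(2*F) = 4*F**2)
V(j) + v = 4*(-1)**2 - 49307 = 4*1 - 49307 = 4 - 49307 = -49303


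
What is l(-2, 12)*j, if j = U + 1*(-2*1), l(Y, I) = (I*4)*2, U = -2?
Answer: -384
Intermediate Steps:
l(Y, I) = 8*I (l(Y, I) = (4*I)*2 = 8*I)
j = -4 (j = -2 + 1*(-2*1) = -2 + 1*(-2) = -2 - 2 = -4)
l(-2, 12)*j = (8*12)*(-4) = 96*(-4) = -384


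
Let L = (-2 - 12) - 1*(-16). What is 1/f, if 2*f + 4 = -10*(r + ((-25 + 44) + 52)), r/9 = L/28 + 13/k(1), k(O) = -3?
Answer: -14/2313 ≈ -0.0060527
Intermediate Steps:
L = 2 (L = -14 + 16 = 2)
r = -537/14 (r = 9*(2/28 + 13/(-3)) = 9*(2*(1/28) + 13*(-1/3)) = 9*(1/14 - 13/3) = 9*(-179/42) = -537/14 ≈ -38.357)
f = -2313/14 (f = -2 + (-10*(-537/14 + ((-25 + 44) + 52)))/2 = -2 + (-10*(-537/14 + (19 + 52)))/2 = -2 + (-10*(-537/14 + 71))/2 = -2 + (-10*457/14)/2 = -2 + (1/2)*(-2285/7) = -2 - 2285/14 = -2313/14 ≈ -165.21)
1/f = 1/(-2313/14) = -14/2313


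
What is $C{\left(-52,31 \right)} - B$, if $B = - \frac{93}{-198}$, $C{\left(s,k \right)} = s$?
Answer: $- \frac{3463}{66} \approx -52.47$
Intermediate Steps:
$B = \frac{31}{66}$ ($B = \left(-93\right) \left(- \frac{1}{198}\right) = \frac{31}{66} \approx 0.4697$)
$C{\left(-52,31 \right)} - B = -52 - \frac{31}{66} = - \frac{3463}{66}$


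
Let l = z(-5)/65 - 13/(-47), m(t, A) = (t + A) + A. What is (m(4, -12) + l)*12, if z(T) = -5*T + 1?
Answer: -54492/235 ≈ -231.88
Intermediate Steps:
z(T) = 1 - 5*T
m(t, A) = t + 2*A (m(t, A) = (A + t) + A = t + 2*A)
l = 159/235 (l = (1 - 5*(-5))/65 - 13/(-47) = (1 + 25)*(1/65) - 13*(-1/47) = 26*(1/65) + 13/47 = 2/5 + 13/47 = 159/235 ≈ 0.67660)
(m(4, -12) + l)*12 = ((4 + 2*(-12)) + 159/235)*12 = ((4 - 24) + 159/235)*12 = (-20 + 159/235)*12 = -4541/235*12 = -54492/235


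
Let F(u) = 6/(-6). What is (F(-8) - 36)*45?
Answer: -1665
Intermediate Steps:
F(u) = -1 (F(u) = 6*(-⅙) = -1)
(F(-8) - 36)*45 = (-1 - 36)*45 = -37*45 = -1665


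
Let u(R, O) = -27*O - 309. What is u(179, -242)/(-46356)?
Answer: -2075/15452 ≈ -0.13429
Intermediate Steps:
u(R, O) = -309 - 27*O
u(179, -242)/(-46356) = (-309 - 27*(-242))/(-46356) = (-309 + 6534)*(-1/46356) = 6225*(-1/46356) = -2075/15452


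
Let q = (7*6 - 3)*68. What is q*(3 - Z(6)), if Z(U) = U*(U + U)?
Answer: -182988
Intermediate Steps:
Z(U) = 2*U**2 (Z(U) = U*(2*U) = 2*U**2)
q = 2652 (q = (42 - 3)*68 = 39*68 = 2652)
q*(3 - Z(6)) = 2652*(3 - 2*6**2) = 2652*(3 - 2*36) = 2652*(3 - 1*72) = 2652*(3 - 72) = 2652*(-69) = -182988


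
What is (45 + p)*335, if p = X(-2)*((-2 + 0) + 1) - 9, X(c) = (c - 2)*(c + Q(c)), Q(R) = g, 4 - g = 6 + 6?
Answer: -1340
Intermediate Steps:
g = -8 (g = 4 - (6 + 6) = 4 - 1*12 = 4 - 12 = -8)
Q(R) = -8
X(c) = (-8 + c)*(-2 + c) (X(c) = (c - 2)*(c - 8) = (-2 + c)*(-8 + c) = (-8 + c)*(-2 + c))
p = -49 (p = (16 + (-2)**2 - 10*(-2))*((-2 + 0) + 1) - 9 = (16 + 4 + 20)*(-2 + 1) - 9 = 40*(-1) - 9 = -40 - 9 = -49)
(45 + p)*335 = (45 - 49)*335 = -4*335 = -1340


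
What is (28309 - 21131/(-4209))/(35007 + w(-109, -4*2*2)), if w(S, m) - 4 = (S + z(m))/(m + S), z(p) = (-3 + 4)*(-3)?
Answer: 14896714000/18420633783 ≈ 0.80870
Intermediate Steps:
z(p) = -3 (z(p) = 1*(-3) = -3)
w(S, m) = 4 + (-3 + S)/(S + m) (w(S, m) = 4 + (S - 3)/(m + S) = 4 + (-3 + S)/(S + m))
(28309 - 21131/(-4209))/(35007 + w(-109, -4*2*2)) = (28309 - 21131/(-4209))/(35007 + (-3 + 4*(-4*2*2) + 5*(-109))/(-109 - 4*2*2)) = (28309 - 21131*(-1/4209))/(35007 + (-3 + 4*(-8*2) - 545)/(-109 - 8*2)) = (28309 + 21131/4209)/(35007 + (-3 + 4*(-16) - 545)/(-109 - 16)) = 119173712/(4209*(35007 + (-3 - 64 - 545)/(-125))) = 119173712/(4209*(35007 - 1/125*(-612))) = 119173712/(4209*(35007 + 612/125)) = 119173712/(4209*(4376487/125)) = (119173712/4209)*(125/4376487) = 14896714000/18420633783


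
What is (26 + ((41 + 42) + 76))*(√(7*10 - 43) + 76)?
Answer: 14060 + 555*√3 ≈ 15021.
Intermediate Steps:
(26 + ((41 + 42) + 76))*(√(7*10 - 43) + 76) = (26 + (83 + 76))*(√(70 - 43) + 76) = (26 + 159)*(√27 + 76) = 185*(3*√3 + 76) = 185*(76 + 3*√3) = 14060 + 555*√3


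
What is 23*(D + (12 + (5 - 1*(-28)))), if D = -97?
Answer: -1196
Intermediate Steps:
23*(D + (12 + (5 - 1*(-28)))) = 23*(-97 + (12 + (5 - 1*(-28)))) = 23*(-97 + (12 + (5 + 28))) = 23*(-97 + (12 + 33)) = 23*(-97 + 45) = 23*(-52) = -1196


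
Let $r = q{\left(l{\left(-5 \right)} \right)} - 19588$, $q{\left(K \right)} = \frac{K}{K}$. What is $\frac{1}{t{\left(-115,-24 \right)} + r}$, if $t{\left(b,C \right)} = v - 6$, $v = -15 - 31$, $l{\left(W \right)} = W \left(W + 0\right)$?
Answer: $- \frac{1}{19639} \approx -5.0919 \cdot 10^{-5}$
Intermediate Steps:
$l{\left(W \right)} = W^{2}$ ($l{\left(W \right)} = W W = W^{2}$)
$v = -46$
$q{\left(K \right)} = 1$
$t{\left(b,C \right)} = -52$ ($t{\left(b,C \right)} = -46 - 6 = -52$)
$r = -19587$ ($r = 1 - 19588 = -19587$)
$\frac{1}{t{\left(-115,-24 \right)} + r} = \frac{1}{-52 - 19587} = \frac{1}{-19639} = - \frac{1}{19639}$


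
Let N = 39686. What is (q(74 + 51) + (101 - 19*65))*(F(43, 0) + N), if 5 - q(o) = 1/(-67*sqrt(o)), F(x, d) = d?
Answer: -44805494 + 39686*sqrt(5)/1675 ≈ -4.4805e+7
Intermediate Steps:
q(o) = 5 + 1/(67*sqrt(o)) (q(o) = 5 - 1/((-67*sqrt(o))) = 5 - (-1)/(67*sqrt(o)) = 5 + 1/(67*sqrt(o)))
(q(74 + 51) + (101 - 19*65))*(F(43, 0) + N) = ((5 + 1/(67*sqrt(74 + 51))) + (101 - 19*65))*(0 + 39686) = ((5 + 1/(67*sqrt(125))) + (101 - 1235))*39686 = ((5 + (sqrt(5)/25)/67) - 1134)*39686 = ((5 + sqrt(5)/1675) - 1134)*39686 = (-1129 + sqrt(5)/1675)*39686 = -44805494 + 39686*sqrt(5)/1675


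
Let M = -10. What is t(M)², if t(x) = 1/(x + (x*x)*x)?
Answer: 1/1020100 ≈ 9.8030e-7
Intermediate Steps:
t(x) = 1/(x + x³) (t(x) = 1/(x + x²*x) = 1/(x + x³))
t(M)² = (1/(-10 + (-10)³))² = (1/(-10 - 1000))² = (1/(-1010))² = (-1/1010)² = 1/1020100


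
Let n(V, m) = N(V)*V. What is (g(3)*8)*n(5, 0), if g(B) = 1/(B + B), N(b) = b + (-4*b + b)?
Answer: -200/3 ≈ -66.667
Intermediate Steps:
N(b) = -2*b (N(b) = b - 3*b = -2*b)
n(V, m) = -2*V**2 (n(V, m) = (-2*V)*V = -2*V**2)
g(B) = 1/(2*B)
(g(3)*8)*n(5, 0) = (((1/2)/3)*8)*(-2*5**2) = (((1/2)*(1/3))*8)*(-2*25) = ((1/6)*8)*(-50) = (4/3)*(-50) = -200/3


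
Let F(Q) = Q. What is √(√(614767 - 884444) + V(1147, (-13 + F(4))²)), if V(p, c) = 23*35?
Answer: √(805 + I*√269677) ≈ 29.69 + 8.7455*I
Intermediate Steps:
V(p, c) = 805
√(√(614767 - 884444) + V(1147, (-13 + F(4))²)) = √(√(614767 - 884444) + 805) = √(√(-269677) + 805) = √(I*√269677 + 805) = √(805 + I*√269677)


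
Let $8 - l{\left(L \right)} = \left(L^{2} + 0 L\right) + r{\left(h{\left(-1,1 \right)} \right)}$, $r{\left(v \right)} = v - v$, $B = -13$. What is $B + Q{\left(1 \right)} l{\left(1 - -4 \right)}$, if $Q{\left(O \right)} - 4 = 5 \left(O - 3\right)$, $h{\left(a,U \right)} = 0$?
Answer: $89$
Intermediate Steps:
$Q{\left(O \right)} = -11 + 5 O$ ($Q{\left(O \right)} = 4 + 5 \left(O - 3\right) = 4 + 5 \left(-3 + O\right) = 4 + \left(-15 + 5 O\right) = -11 + 5 O$)
$r{\left(v \right)} = 0$
$l{\left(L \right)} = 8 - L^{2}$ ($l{\left(L \right)} = 8 - \left(\left(L^{2} + 0 L\right) + 0\right) = 8 - \left(\left(L^{2} + 0\right) + 0\right) = 8 - \left(L^{2} + 0\right) = 8 - L^{2}$)
$B + Q{\left(1 \right)} l{\left(1 - -4 \right)} = -13 + \left(-11 + 5 \cdot 1\right) \left(8 - \left(1 - -4\right)^{2}\right) = -13 + \left(-11 + 5\right) \left(8 - \left(1 + 4\right)^{2}\right) = -13 - 6 \left(8 - 5^{2}\right) = -13 - 6 \left(8 - 25\right) = -13 - -102 = -13 + 102 = 89$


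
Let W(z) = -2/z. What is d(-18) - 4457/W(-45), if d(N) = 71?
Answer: -200423/2 ≈ -1.0021e+5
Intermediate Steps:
d(-18) - 4457/W(-45) = 71 - 4457/((-2/(-45))) = 71 - 4457/((-2*(-1/45))) = 71 - 4457/2/45 = 71 - 4457*45/2 = 71 - 200565/2 = -200423/2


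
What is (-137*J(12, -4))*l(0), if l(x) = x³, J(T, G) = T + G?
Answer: 0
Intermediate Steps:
J(T, G) = G + T
(-137*J(12, -4))*l(0) = -137*(-4 + 12)*0³ = -137*8*0 = -1096*0 = 0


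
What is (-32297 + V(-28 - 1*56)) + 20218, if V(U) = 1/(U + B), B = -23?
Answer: -1292454/107 ≈ -12079.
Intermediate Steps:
V(U) = 1/(-23 + U) (V(U) = 1/(U - 23) = 1/(-23 + U))
(-32297 + V(-28 - 1*56)) + 20218 = (-32297 + 1/(-23 + (-28 - 1*56))) + 20218 = (-32297 + 1/(-23 + (-28 - 56))) + 20218 = (-32297 + 1/(-23 - 84)) + 20218 = (-32297 + 1/(-107)) + 20218 = (-32297 - 1/107) + 20218 = -3455780/107 + 20218 = -1292454/107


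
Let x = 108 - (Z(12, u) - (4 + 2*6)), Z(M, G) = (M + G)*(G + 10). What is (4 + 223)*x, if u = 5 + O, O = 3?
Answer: -53572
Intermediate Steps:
u = 8 (u = 5 + 3 = 8)
Z(M, G) = (10 + G)*(G + M) (Z(M, G) = (G + M)*(10 + G) = (10 + G)*(G + M))
x = -236 (x = 108 - ((8² + 10*8 + 10*12 + 8*12) - (4 + 2*6)) = 108 - ((64 + 80 + 120 + 96) - (4 + 12)) = 108 - (360 - 1*16) = 108 - (360 - 16) = 108 - 1*344 = 108 - 344 = -236)
(4 + 223)*x = (4 + 223)*(-236) = 227*(-236) = -53572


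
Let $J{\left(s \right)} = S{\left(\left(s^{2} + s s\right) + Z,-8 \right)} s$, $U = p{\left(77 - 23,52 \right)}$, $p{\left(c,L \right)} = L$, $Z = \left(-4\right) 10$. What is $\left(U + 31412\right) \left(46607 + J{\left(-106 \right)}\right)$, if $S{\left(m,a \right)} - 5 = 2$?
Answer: $1443096360$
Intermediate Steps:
$Z = -40$
$S{\left(m,a \right)} = 7$ ($S{\left(m,a \right)} = 5 + 2 = 7$)
$U = 52$
$J{\left(s \right)} = 7 s$
$\left(U + 31412\right) \left(46607 + J{\left(-106 \right)}\right) = \left(52 + 31412\right) \left(46607 + 7 \left(-106\right)\right) = 31464 \left(46607 - 742\right) = 31464 \cdot 45865 = 1443096360$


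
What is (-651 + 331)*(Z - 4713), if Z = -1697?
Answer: 2051200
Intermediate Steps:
(-651 + 331)*(Z - 4713) = (-651 + 331)*(-1697 - 4713) = -320*(-6410) = 2051200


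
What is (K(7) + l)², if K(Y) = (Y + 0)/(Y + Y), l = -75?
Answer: 22201/4 ≈ 5550.3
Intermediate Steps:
K(Y) = ½ (K(Y) = Y/((2*Y)) = Y*(1/(2*Y)) = ½)
(K(7) + l)² = (½ - 75)² = (-149/2)² = 22201/4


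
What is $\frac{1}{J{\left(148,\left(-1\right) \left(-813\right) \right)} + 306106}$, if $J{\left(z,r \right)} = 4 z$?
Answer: $\frac{1}{306698} \approx 3.2605 \cdot 10^{-6}$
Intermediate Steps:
$\frac{1}{J{\left(148,\left(-1\right) \left(-813\right) \right)} + 306106} = \frac{1}{4 \cdot 148 + 306106} = \frac{1}{592 + 306106} = \frac{1}{306698}$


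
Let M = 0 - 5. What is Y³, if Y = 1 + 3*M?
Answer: -2744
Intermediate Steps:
M = -5
Y = -14 (Y = 1 + 3*(-5) = 1 - 15 = -14)
Y³ = (-14)³ = -2744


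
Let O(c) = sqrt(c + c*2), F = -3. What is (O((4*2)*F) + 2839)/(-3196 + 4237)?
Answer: 2839/1041 + 2*I*sqrt(2)/347 ≈ 2.7272 + 0.0081511*I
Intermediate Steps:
O(c) = sqrt(3)*sqrt(c) (O(c) = sqrt(c + 2*c) = sqrt(3*c) = sqrt(3)*sqrt(c))
(O((4*2)*F) + 2839)/(-3196 + 4237) = (sqrt(3)*sqrt((4*2)*(-3)) + 2839)/(-3196 + 4237) = (sqrt(3)*sqrt(8*(-3)) + 2839)/1041 = (sqrt(3)*sqrt(-24) + 2839)*(1/1041) = (sqrt(3)*(2*I*sqrt(6)) + 2839)*(1/1041) = (6*I*sqrt(2) + 2839)*(1/1041) = (2839 + 6*I*sqrt(2))*(1/1041) = 2839/1041 + 2*I*sqrt(2)/347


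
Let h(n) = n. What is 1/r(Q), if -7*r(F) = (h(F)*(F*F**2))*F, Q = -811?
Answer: 7/350836097125051 ≈ 1.9952e-14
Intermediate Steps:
r(F) = -F**5/7 (r(F) = -F*(F*F**2)*F/7 = -F*F**3*F/7 = -F**4*F/7 = -F**5/7)
1/r(Q) = 1/(-1/7*(-811)**5) = 1/(-1/7*(-350836097125051)) = 1/(350836097125051/7) = 7/350836097125051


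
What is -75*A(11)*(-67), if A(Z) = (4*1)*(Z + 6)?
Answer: 341700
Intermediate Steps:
A(Z) = 24 + 4*Z (A(Z) = 4*(6 + Z) = 24 + 4*Z)
-75*A(11)*(-67) = -75*(24 + 4*11)*(-67) = -75*(24 + 44)*(-67) = -75*68*(-67) = -5100*(-67) = 341700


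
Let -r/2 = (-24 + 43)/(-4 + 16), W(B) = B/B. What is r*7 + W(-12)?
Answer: -127/6 ≈ -21.167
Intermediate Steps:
W(B) = 1
r = -19/6 (r = -2*(-24 + 43)/(-4 + 16) = -38/12 = -2*19/12 = -19/6 ≈ -3.1667)
r*7 + W(-12) = -19/6*7 + 1 = -133/6 + 1 = -127/6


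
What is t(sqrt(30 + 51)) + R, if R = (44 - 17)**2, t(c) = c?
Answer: 738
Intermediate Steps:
R = 729 (R = 27**2 = 729)
t(sqrt(30 + 51)) + R = sqrt(30 + 51) + 729 = sqrt(81) + 729 = 9 + 729 = 738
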